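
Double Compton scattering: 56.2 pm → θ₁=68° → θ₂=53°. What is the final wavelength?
58.6835 pm

Apply Compton shift twice:

First scattering at θ₁ = 68°:
Δλ₁ = λ_C(1 - cos(68°))
Δλ₁ = 2.4263 × 0.6254
Δλ₁ = 1.5174 pm

After first scattering:
λ₁ = 56.2 + 1.5174 = 57.7174 pm

Second scattering at θ₂ = 53°:
Δλ₂ = λ_C(1 - cos(53°))
Δλ₂ = 2.4263 × 0.3982
Δλ₂ = 0.9661 pm

Final wavelength:
λ₂ = 57.7174 + 0.9661 = 58.6835 pm

Total shift: Δλ_total = 1.5174 + 0.9661 = 2.4835 pm

(Intermediate values are shown rounded; full precision is carried through to the final answer.)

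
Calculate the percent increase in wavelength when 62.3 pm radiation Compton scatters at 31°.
0.5563%

Calculate the Compton shift:
Δλ = λ_C(1 - cos(31°))
Δλ = 2.4263 × (1 - cos(31°))
Δλ = 2.4263 × 0.1428
Δλ = 0.3466 pm

Percentage change:
(Δλ/λ₀) × 100 = (0.3466/62.3) × 100
= 0.5563%

(Intermediate values are shown rounded; full precision is carried through to the final answer.)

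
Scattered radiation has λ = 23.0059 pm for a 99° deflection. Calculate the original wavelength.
20.2000 pm

From λ' = λ + Δλ, we have λ = λ' - Δλ

First calculate the Compton shift:
Δλ = λ_C(1 - cos θ)
Δλ = 2.4263 × (1 - cos(99°))
Δλ = 2.4263 × 1.1564
Δλ = 2.8059 pm

Initial wavelength:
λ = λ' - Δλ
λ = 23.0059 - 2.8059
λ = 20.2000 pm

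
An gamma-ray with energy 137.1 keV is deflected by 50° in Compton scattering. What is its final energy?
125.1096 keV

First convert energy to wavelength:
λ = hc/E, with hc ≈ 1239.842 keV·pm (i.e. 1239.842 eV·nm)

For E = 137.1 keV = 137100 eV:
λ = 1239.842 keV·pm / 137.1 keV
λ = 9.0433 pm

Calculate the Compton shift:
Δλ = λ_C(1 - cos(50°)) = 2.4263 × 0.3572
Δλ = 0.8667 pm

Final wavelength:
λ' = 9.0433 + 0.8667 = 9.9100 pm

Final energy:
E' = hc/λ' = 1239.842 / 9.9100 = 125.1096 keV

(Intermediate values are shown rounded; full precision is carried through to the final answer.)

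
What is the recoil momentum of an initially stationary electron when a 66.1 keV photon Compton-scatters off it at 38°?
2.2712e-23 kg·m/s

The electron is initially at rest, so by conservation of momentum:
p⃗_e = p⃗₀ − p⃗'  (incident photon momentum minus scattered photon momentum)

Photon momentum magnitudes (p = h/λ = E/c):
λ₀ = hc/E₀ = 18.7571 pm → p₀ = h/λ₀ = 3.5326e-23 kg·m/s
Δλ = λ_C(1 − cos 38°) = 0.5144 pm
λ' = 19.2714 pm → p' = h/λ' = 3.4383e-23 kg·m/s

The scattered photon makes angle θ = 38° with the incident direction, so by the law of cosines:
|p⃗_e|² = p₀² + p'² − 2p₀p'cos θ
|p⃗_e|² = (3.5326e-23)² + (3.4383e-23)² − 2·3.5326e-23·3.4383e-23·cos(38°)
|p⃗_e| = 2.2712e-23 kg·m/s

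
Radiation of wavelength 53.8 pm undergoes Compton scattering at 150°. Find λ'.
58.3276 pm

Using the Compton formula: λ' = λ + λ_C(1 − cos θ)

For θ = 150°, cos θ = -√3/2 (exact) ≈ -0.8660, so:
1 − cos 150° = 1 − (-√3/2) ≈ 1.8660

Δλ = λ_C × 1.8660 = 2.4263 × 1.8660 = 4.5276 pm

λ' = 53.8 + 4.5276 = 58.3276 pm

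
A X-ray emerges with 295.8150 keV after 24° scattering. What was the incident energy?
311.4000 keV

Convert final energy to wavelength (hc ≈ 1239.842 keV·pm):
λ' = hc/E' = 1239.842 / 295.8150 = 4.1913 pm

Calculate the Compton shift:
Δλ = λ_C(1 - cos(24°))
Δλ = 2.4263 × (1 - cos(24°))
Δλ = 0.2098 pm

Initial wavelength:
λ = λ' - Δλ = 4.1913 - 0.2098 = 3.9815 pm

Initial energy:
E = hc/λ = 1239.842 / 3.9815 = 311.4000 keV

(Intermediate values are shown rounded; full precision is carried through to the final answer.)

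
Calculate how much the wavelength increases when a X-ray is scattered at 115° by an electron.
3.4517 pm

Using the Compton scattering formula:
Δλ = λ_C(1 - cos θ)

where λ_C = h/(m_e·c) ≈ 2.4263 pm is the Compton wavelength of an electron.

For θ = 115°:
cos(115°) = -0.4226
1 - cos(115°) = 1.4226

Δλ = 2.4263 × 1.4226
Δλ = 3.4517 pm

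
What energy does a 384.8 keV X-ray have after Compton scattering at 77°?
242.9847 keV

First convert energy to wavelength:
λ = hc/E, with hc ≈ 1239.842 keV·pm (i.e. 1239.842 eV·nm)

For E = 384.8 keV = 384800 eV:
λ = 1239.842 keV·pm / 384.8 keV
λ = 3.2220 pm

Calculate the Compton shift:
Δλ = λ_C(1 - cos(77°)) = 2.4263 × 0.7750
Δλ = 1.8805 pm

Final wavelength:
λ' = 3.2220 + 1.8805 = 5.1026 pm

Final energy:
E' = hc/λ' = 1239.842 / 5.1026 = 242.9847 keV

(Intermediate values are shown rounded; full precision is carried through to the final answer.)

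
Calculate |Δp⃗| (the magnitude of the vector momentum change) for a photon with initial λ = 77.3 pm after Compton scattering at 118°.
1.4372e-23 kg·m/s

Photon momentum magnitude is p = h/λ.

Initial momentum:
p₀ = h/λ = 6.6261e-34/7.7300e-11 = 8.5719e-24 kg·m/s

After scattering:
λ' = λ + Δλ = 77.3 + 3.5654 = 80.8654 pm
p' = h/λ' = 6.6261e-34/8.0865e-11 = 8.1940e-24 kg·m/s

Momentum is a vector; the scattered photon's direction makes angle θ = 118° with the incident direction. The magnitude of the vector change Δp⃗ = p⃗₀ − p⃗' is found from the law of cosines:
|Δp⃗|² = p₀² + p'² − 2p₀p'cos θ
|Δp⃗|² = (8.5719e-24)² + (8.1940e-24)² − 2·8.5719e-24·8.1940e-24·cos(118°)
|Δp⃗| = 1.4372e-23 kg·m/s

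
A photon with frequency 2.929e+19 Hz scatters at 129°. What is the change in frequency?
8.161e+18 Hz (decrease)

Convert frequency to wavelength (c = 299792458 m/s):
λ₀ = c/f₀ = 299792458/2.929e+19 = 1.0235318e-11 m = 10.2353 pm

Calculate Compton shift:
Δλ = λ_C(1 - cos(129°)) = 3.9532 pm

Final wavelength:
λ' = λ₀ + Δλ = 10.2353 + 3.9532 = 14.1886 pm

Final frequency:
f' = c/λ' = 299792458/1.4188555e-11 = 2.1129175e+19 Hz

Frequency shift (decrease):
Δf = f₀ - f' = 2.929e+19 - 2.1129175e+19 = 8.161e+18 Hz

(Intermediate values are shown rounded; full precision is carried through to the final answer.)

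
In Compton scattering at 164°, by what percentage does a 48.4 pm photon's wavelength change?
9.8319%

Calculate the Compton shift:
Δλ = λ_C(1 - cos(164°))
Δλ = 2.4263 × (1 - cos(164°))
Δλ = 2.4263 × 1.9613
Δλ = 4.7586 pm

Percentage change:
(Δλ/λ₀) × 100 = (4.7586/48.4) × 100
= 9.8319%

(Intermediate values are shown rounded; full precision is carried through to the final answer.)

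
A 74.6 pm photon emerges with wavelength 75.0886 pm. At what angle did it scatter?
37.00°

First find the wavelength shift:
Δλ = λ' - λ = 75.0886 - 74.6 = 0.4886 pm

Using Δλ = λ_C(1 - cos θ), with λ_C = h/(m_e·c) ≈ 2.42631024 pm:
cos θ = 1 - Δλ/λ_C
cos θ = 1 - 0.4886/2.42631024
cos θ = 0.798624

θ = arccos(0.798624)
θ = 37.00°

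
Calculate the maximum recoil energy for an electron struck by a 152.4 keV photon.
56.9399 keV

Maximum energy transfer occurs at θ = 180° (backscattering).

Initial photon: E₀ = 152.4 keV → λ₀ = 8.1354 pm

Maximum Compton shift (at 180°):
Δλ_max = 2λ_C = 2 × 2.4263 = 4.8526 pm

Final wavelength:
λ' = 8.1354 + 4.8526 = 12.9881 pm

Minimum photon energy (maximum energy to electron):
E'_min = hc/λ' = 95.4601 keV

Maximum electron kinetic energy:
K_max = E₀ - E'_min = 152.4000 - 95.4601 = 56.9399 keV

(Intermediate values are shown rounded; full precision is carried through to the final answer.)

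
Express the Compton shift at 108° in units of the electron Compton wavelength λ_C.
1.3090 λ_C

The Compton shift formula is:
Δλ = λ_C(1 - cos θ)

Dividing both sides by λ_C:
Δλ/λ_C = 1 - cos θ

For θ = 108°:
Δλ/λ_C = 1 - cos(108°)
Δλ/λ_C = 1 - -0.3090
Δλ/λ_C = 1.3090

This means the shift is 1.3090 × λ_C = 3.1761 pm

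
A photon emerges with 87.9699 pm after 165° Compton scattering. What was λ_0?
83.2000 pm

From λ' = λ + Δλ, we have λ = λ' - Δλ

First calculate the Compton shift:
Δλ = λ_C(1 - cos θ)
Δλ = 2.4263 × (1 - cos(165°))
Δλ = 2.4263 × 1.9659
Δλ = 4.7699 pm

Initial wavelength:
λ = λ' - Δλ
λ = 87.9699 - 4.7699
λ = 83.2000 pm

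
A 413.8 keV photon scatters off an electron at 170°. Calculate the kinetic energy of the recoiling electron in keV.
255.0900 keV

By energy conservation: K_e = E_initial - E_final

First find the scattered photon energy:
Initial wavelength: λ = hc/E = 2.9962 pm
Compton shift: Δλ = λ_C(1 - cos(170°)) = 4.8158 pm
Final wavelength: λ' = 2.9962 + 4.8158 = 7.8120 pm
Final photon energy: E' = hc/λ' = 158.7100 keV

Electron kinetic energy:
K_e = E - E' = 413.8000 - 158.7100 = 255.0900 keV

(Intermediate values are shown rounded; full precision is carried through to the final answer.)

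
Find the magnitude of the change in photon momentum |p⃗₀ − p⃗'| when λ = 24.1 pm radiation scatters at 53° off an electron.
2.4081e-23 kg·m/s

Photon momentum magnitude is p = h/λ.

Initial momentum:
p₀ = h/λ = 6.6261e-34/2.4100e-11 = 2.7494e-23 kg·m/s

After scattering:
λ' = λ + Δλ = 24.1 + 0.9661 = 25.0661 pm
p' = h/λ' = 6.6261e-34/2.5066e-11 = 2.6434e-23 kg·m/s

Momentum is a vector; the scattered photon's direction makes angle θ = 53° with the incident direction. The magnitude of the vector change Δp⃗ = p⃗₀ − p⃗' is found from the law of cosines:
|Δp⃗|² = p₀² + p'² − 2p₀p'cos θ
|Δp⃗|² = (2.7494e-23)² + (2.6434e-23)² − 2·2.7494e-23·2.6434e-23·cos(53°)
|Δp⃗| = 2.4081e-23 kg·m/s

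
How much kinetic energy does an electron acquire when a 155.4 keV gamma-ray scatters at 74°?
28.0528 keV

By energy conservation: K_e = E_initial - E_final

First find the scattered photon energy:
Initial wavelength: λ = hc/E = 7.9784 pm
Compton shift: Δλ = λ_C(1 - cos(74°)) = 1.7575 pm
Final wavelength: λ' = 7.9784 + 1.7575 = 9.7359 pm
Final photon energy: E' = hc/λ' = 127.3472 keV

Electron kinetic energy:
K_e = E - E' = 155.4000 - 127.3472 = 28.0528 keV

(Intermediate values are shown rounded; full precision is carried through to the final answer.)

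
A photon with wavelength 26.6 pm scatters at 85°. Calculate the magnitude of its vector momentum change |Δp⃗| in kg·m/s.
3.2395e-23 kg·m/s

Photon momentum magnitude is p = h/λ.

Initial momentum:
p₀ = h/λ = 6.6261e-34/2.6600e-11 = 2.4910e-23 kg·m/s

After scattering:
λ' = λ + Δλ = 26.6 + 2.2148 = 28.8148 pm
p' = h/λ' = 6.6261e-34/2.8815e-11 = 2.2995e-23 kg·m/s

Momentum is a vector; the scattered photon's direction makes angle θ = 85° with the incident direction. The magnitude of the vector change Δp⃗ = p⃗₀ − p⃗' is found from the law of cosines:
|Δp⃗|² = p₀² + p'² − 2p₀p'cos θ
|Δp⃗|² = (2.4910e-23)² + (2.2995e-23)² − 2·2.4910e-23·2.2995e-23·cos(85°)
|Δp⃗| = 3.2395e-23 kg·m/s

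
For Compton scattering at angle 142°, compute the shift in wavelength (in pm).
4.3383 pm

Using the Compton scattering formula:
Δλ = λ_C(1 - cos θ)

where λ_C = h/(m_e·c) ≈ 2.4263 pm is the Compton wavelength of an electron.

For θ = 142°:
cos(142°) = -0.7880
1 - cos(142°) = 1.7880

Δλ = 2.4263 × 1.7880
Δλ = 4.3383 pm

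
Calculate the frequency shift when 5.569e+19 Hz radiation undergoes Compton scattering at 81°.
1.534e+19 Hz (decrease)

Convert frequency to wavelength (c = 299792458 m/s):
λ₀ = c/f₀ = 299792458/5.569e+19 = 5.3832368e-12 m = 5.3832 pm

Calculate Compton shift:
Δλ = λ_C(1 - cos(81°)) = 2.0468 pm

Final wavelength:
λ' = λ₀ + Δλ = 5.3832 + 2.0468 = 7.4300 pm

Final frequency:
f' = c/λ' = 299792458/7.4299885e-12 = 4.0348980e+19 Hz

Frequency shift (decrease):
Δf = f₀ - f' = 5.569e+19 - 4.0348980e+19 = 1.534e+19 Hz

(Intermediate values are shown rounded; full precision is carried through to the final answer.)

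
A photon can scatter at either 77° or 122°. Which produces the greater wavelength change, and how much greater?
122° produces the larger shift by a factor of 1.974

Calculate both shifts using Δλ = λ_C(1 - cos θ):

For θ₁ = 77°:
Δλ₁ = 2.4263 × (1 - cos(77°))
Δλ₁ = 2.4263 × 0.7750
Δλ₁ = 1.8805 pm

For θ₂ = 122°:
Δλ₂ = 2.4263 × (1 - cos(122°))
Δλ₂ = 2.4263 × 1.5299
Δλ₂ = 3.7121 pm

The 122° angle produces the larger shift.
Ratio: 3.7121/1.8805 = 1.974

(Intermediate values are shown rounded; full precision is carried through to the final answer.)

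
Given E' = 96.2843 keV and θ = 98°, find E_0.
122.6001 keV

Convert final energy to wavelength (hc ≈ 1239.842 keV·pm):
λ' = hc/E' = 1239.842 / 96.2843 = 12.8769 pm

Calculate the Compton shift:
Δλ = λ_C(1 - cos(98°))
Δλ = 2.4263 × (1 - cos(98°))
Δλ = 2.7640 pm

Initial wavelength:
λ = λ' - Δλ = 12.8769 - 2.7640 = 10.1129 pm

Initial energy:
E = hc/λ = 1239.842 / 10.1129 = 122.6001 keV

(Intermediate values are shown rounded; full precision is carried through to the final answer.)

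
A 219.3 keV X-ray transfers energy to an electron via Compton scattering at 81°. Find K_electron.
58.2896 keV

By energy conservation: K_e = E_initial - E_final

First find the scattered photon energy:
Initial wavelength: λ = hc/E = 5.6536 pm
Compton shift: Δλ = λ_C(1 - cos(81°)) = 2.0468 pm
Final wavelength: λ' = 5.6536 + 2.0468 = 7.7004 pm
Final photon energy: E' = hc/λ' = 161.0104 keV

Electron kinetic energy:
K_e = E - E' = 219.3000 - 161.0104 = 58.2896 keV

(Intermediate values are shown rounded; full precision is carried through to the final answer.)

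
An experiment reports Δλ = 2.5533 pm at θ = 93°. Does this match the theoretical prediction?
Yes, consistent

Calculate the expected shift for θ = 93°:

Δλ_expected = λ_C(1 - cos(93°))
Δλ_expected = 2.4263 × (1 - cos(93°))
Δλ_expected = 2.4263 × 1.0523
Δλ_expected = 2.5533 pm

Given shift: 2.5533 pm
Expected shift: 2.5533 pm
Difference: 0.0000 pm

The values match. This is consistent with Compton scattering at the stated angle.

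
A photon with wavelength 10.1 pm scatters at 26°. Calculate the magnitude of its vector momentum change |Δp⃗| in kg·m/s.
2.9205e-23 kg·m/s

Photon momentum magnitude is p = h/λ.

Initial momentum:
p₀ = h/λ = 6.6261e-34/1.0100e-11 = 6.5605e-23 kg·m/s

After scattering:
λ' = λ + Δλ = 10.1 + 0.2456 = 10.3456 pm
p' = h/λ' = 6.6261e-34/1.0346e-11 = 6.4047e-23 kg·m/s

Momentum is a vector; the scattered photon's direction makes angle θ = 26° with the incident direction. The magnitude of the vector change Δp⃗ = p⃗₀ − p⃗' is found from the law of cosines:
|Δp⃗|² = p₀² + p'² − 2p₀p'cos θ
|Δp⃗|² = (6.5605e-23)² + (6.4047e-23)² − 2·6.5605e-23·6.4047e-23·cos(26°)
|Δp⃗| = 2.9205e-23 kg·m/s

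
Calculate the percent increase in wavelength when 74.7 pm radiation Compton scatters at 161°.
6.3192%

Calculate the Compton shift:
Δλ = λ_C(1 - cos(161°))
Δλ = 2.4263 × (1 - cos(161°))
Δλ = 2.4263 × 1.9455
Δλ = 4.7204 pm

Percentage change:
(Δλ/λ₀) × 100 = (4.7204/74.7) × 100
= 6.3192%

(Intermediate values are shown rounded; full precision is carried through to the final answer.)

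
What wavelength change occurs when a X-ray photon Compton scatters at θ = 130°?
3.9859 pm

Using the Compton scattering formula:
Δλ = λ_C(1 - cos θ)

where λ_C = h/(m_e·c) ≈ 2.4263 pm is the Compton wavelength of an electron.

For θ = 130°:
cos(130°) = -0.6428
1 - cos(130°) = 1.6428

Δλ = 2.4263 × 1.6428
Δλ = 3.9859 pm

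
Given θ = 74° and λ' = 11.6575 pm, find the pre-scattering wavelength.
9.9000 pm

From λ' = λ + Δλ, we have λ = λ' - Δλ

First calculate the Compton shift:
Δλ = λ_C(1 - cos θ)
Δλ = 2.4263 × (1 - cos(74°))
Δλ = 2.4263 × 0.7244
Δλ = 1.7575 pm

Initial wavelength:
λ = λ' - Δλ
λ = 11.6575 - 1.7575
λ = 9.9000 pm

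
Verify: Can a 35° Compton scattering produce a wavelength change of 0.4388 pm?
Yes, consistent

Calculate the expected shift for θ = 35°:

Δλ_expected = λ_C(1 - cos(35°))
Δλ_expected = 2.4263 × (1 - cos(35°))
Δλ_expected = 2.4263 × 0.1808
Δλ_expected = 0.4388 pm

Given shift: 0.4388 pm
Expected shift: 0.4388 pm
Difference: 0.0000 pm

The values match. This is consistent with Compton scattering at the stated angle.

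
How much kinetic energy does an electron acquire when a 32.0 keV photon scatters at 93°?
1.9784 keV

By energy conservation: K_e = E_initial - E_final

First find the scattered photon energy:
Initial wavelength: λ = hc/E = 38.7451 pm
Compton shift: Δλ = λ_C(1 - cos(93°)) = 2.5533 pm
Final wavelength: λ' = 38.7451 + 2.5533 = 41.2984 pm
Final photon energy: E' = hc/λ' = 30.0216 keV

Electron kinetic energy:
K_e = E - E' = 32.0000 - 30.0216 = 1.9784 keV

(Intermediate values are shown rounded; full precision is carried through to the final answer.)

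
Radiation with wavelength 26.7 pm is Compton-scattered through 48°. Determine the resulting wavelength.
27.5028 pm

Using the Compton scattering formula:
λ' = λ + Δλ = λ + λ_C(1 - cos θ)

Given:
- Initial wavelength λ = 26.7 pm
- Scattering angle θ = 48°
- Compton wavelength λ_C ≈ 2.4263 pm

Calculate the shift:
Δλ = 2.4263 × (1 - cos(48°))
Δλ = 2.4263 × 0.3309
Δλ = 0.8028 pm

Final wavelength:
λ' = 26.7 + 0.8028 = 27.5028 pm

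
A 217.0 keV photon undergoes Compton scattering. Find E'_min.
117.3406 keV (at θ = 180°)

The scattered photon has minimum energy when its wavelength is maximum, i.e., when the Compton shift Δλ = λ_C(1 − cos θ) is maximum. This occurs at θ = 180° (backscattering), giving Δλ_max = 2λ_C = 4.8526 pm.

Initial wavelength: λ₀ = hc/E₀ = 5.7136 pm
Maximum final wavelength: λ'_max = λ₀ + 2λ_C = 5.7136 + 4.8526 = 10.5662 pm
Minimum final energy: E'_min = hc/λ'_max = 117.3406 keV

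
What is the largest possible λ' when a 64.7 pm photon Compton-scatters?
69.5526 pm (at θ = 180°)

The Compton shift is Δλ = λ_C(1 − cos θ).

Since cos θ ranges from −1 to 1, the factor (1 − cos θ) ranges from 0 to 2; the maximum shift occurs at θ = 180° (backscattering):
Δλ_max = 2λ_C = 2 × 2.4263 pm = 4.8526 pm

Maximum scattered wavelength:
λ'_max = λ₀ + Δλ_max = 64.7 + 4.8526 = 69.5526 pm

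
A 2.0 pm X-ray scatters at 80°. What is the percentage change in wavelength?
100.2493%

Calculate the Compton shift:
Δλ = λ_C(1 - cos(80°))
Δλ = 2.4263 × (1 - cos(80°))
Δλ = 2.4263 × 0.8264
Δλ = 2.0050 pm

Percentage change:
(Δλ/λ₀) × 100 = (2.0050/2.0) × 100
= 100.2493%

(Intermediate values are shown rounded; full precision is carried through to the final answer.)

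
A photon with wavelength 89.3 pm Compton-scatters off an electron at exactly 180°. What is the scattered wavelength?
94.1526 pm

Using the Compton formula: λ' = λ + λ_C(1 − cos θ)

For θ = 180°, cos θ = -1 (exact) = -1.0000, so:
1 − cos 180° = 1 − (-1) = 2.0000

Δλ = λ_C × 2.0000 = 2.4263 × 2.0000 = 4.8526 pm

λ' = 89.3 + 4.8526 = 94.1526 pm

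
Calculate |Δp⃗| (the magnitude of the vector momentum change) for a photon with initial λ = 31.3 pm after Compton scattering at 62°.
2.1388e-23 kg·m/s

Photon momentum magnitude is p = h/λ.

Initial momentum:
p₀ = h/λ = 6.6261e-34/3.1300e-11 = 2.1170e-23 kg·m/s

After scattering:
λ' = λ + Δλ = 31.3 + 1.2872 = 32.5872 pm
p' = h/λ' = 6.6261e-34/3.2587e-11 = 2.0333e-23 kg·m/s

Momentum is a vector; the scattered photon's direction makes angle θ = 62° with the incident direction. The magnitude of the vector change Δp⃗ = p⃗₀ − p⃗' is found from the law of cosines:
|Δp⃗|² = p₀² + p'² − 2p₀p'cos θ
|Δp⃗|² = (2.1170e-23)² + (2.0333e-23)² − 2·2.1170e-23·2.0333e-23·cos(62°)
|Δp⃗| = 2.1388e-23 kg·m/s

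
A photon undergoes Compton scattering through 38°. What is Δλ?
0.5144 pm

Using the Compton scattering formula:
Δλ = λ_C(1 - cos θ)

where λ_C = h/(m_e·c) ≈ 2.4263 pm is the Compton wavelength of an electron.

For θ = 38°:
cos(38°) = 0.7880
1 - cos(38°) = 0.2120

Δλ = 2.4263 × 0.2120
Δλ = 0.5144 pm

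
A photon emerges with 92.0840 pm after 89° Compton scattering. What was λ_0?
89.7000 pm

From λ' = λ + Δλ, we have λ = λ' - Δλ

First calculate the Compton shift:
Δλ = λ_C(1 - cos θ)
Δλ = 2.4263 × (1 - cos(89°))
Δλ = 2.4263 × 0.9825
Δλ = 2.3840 pm

Initial wavelength:
λ = λ' - Δλ
λ = 92.0840 - 2.3840
λ = 89.7000 pm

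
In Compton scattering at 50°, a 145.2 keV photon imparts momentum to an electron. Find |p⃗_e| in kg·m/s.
6.2902e-23 kg·m/s

The electron is initially at rest, so by conservation of momentum:
p⃗_e = p⃗₀ − p⃗'  (incident photon momentum minus scattered photon momentum)

Photon momentum magnitudes (p = h/λ = E/c):
λ₀ = hc/E₀ = 8.5389 pm → p₀ = h/λ₀ = 7.7599e-23 kg·m/s
Δλ = λ_C(1 − cos 50°) = 0.8667 pm
λ' = 9.4056 pm → p' = h/λ' = 7.0448e-23 kg·m/s

The scattered photon makes angle θ = 50° with the incident direction, so by the law of cosines:
|p⃗_e|² = p₀² + p'² − 2p₀p'cos θ
|p⃗_e|² = (7.7599e-23)² + (7.0448e-23)² − 2·7.7599e-23·7.0448e-23·cos(50°)
|p⃗_e| = 6.2902e-23 kg·m/s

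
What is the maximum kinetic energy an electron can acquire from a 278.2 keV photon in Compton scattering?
145.0165 keV

Maximum energy transfer occurs at θ = 180° (backscattering).

Initial photon: E₀ = 278.2 keV → λ₀ = 4.4567 pm

Maximum Compton shift (at 180°):
Δλ_max = 2λ_C = 2 × 2.4263 = 4.8526 pm

Final wavelength:
λ' = 4.4567 + 4.8526 = 9.3093 pm

Minimum photon energy (maximum energy to electron):
E'_min = hc/λ' = 133.1835 keV

Maximum electron kinetic energy:
K_max = E₀ - E'_min = 278.2000 - 133.1835 = 145.0165 keV

(Intermediate values are shown rounded; full precision is carried through to the final answer.)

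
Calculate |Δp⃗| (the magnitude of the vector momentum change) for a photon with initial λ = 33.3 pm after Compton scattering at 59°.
1.9271e-23 kg·m/s

Photon momentum magnitude is p = h/λ.

Initial momentum:
p₀ = h/λ = 6.6261e-34/3.3300e-11 = 1.9898e-23 kg·m/s

After scattering:
λ' = λ + Δλ = 33.3 + 1.1767 = 34.4767 pm
p' = h/λ' = 6.6261e-34/3.4477e-11 = 1.9219e-23 kg·m/s

Momentum is a vector; the scattered photon's direction makes angle θ = 59° with the incident direction. The magnitude of the vector change Δp⃗ = p⃗₀ − p⃗' is found from the law of cosines:
|Δp⃗|² = p₀² + p'² − 2p₀p'cos θ
|Δp⃗|² = (1.9898e-23)² + (1.9219e-23)² − 2·1.9898e-23·1.9219e-23·cos(59°)
|Δp⃗| = 1.9271e-23 kg·m/s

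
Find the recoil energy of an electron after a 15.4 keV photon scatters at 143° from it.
0.7918 keV

By energy conservation: K_e = E_initial - E_final

First find the scattered photon energy:
Initial wavelength: λ = hc/E = 80.5092 pm
Compton shift: Δλ = λ_C(1 - cos(143°)) = 4.3640 pm
Final wavelength: λ' = 80.5092 + 4.3640 = 84.8733 pm
Final photon energy: E' = hc/λ' = 14.6082 keV

Electron kinetic energy:
K_e = E - E' = 15.4000 - 14.6082 = 0.7918 keV

(Intermediate values are shown rounded; full precision is carried through to the final answer.)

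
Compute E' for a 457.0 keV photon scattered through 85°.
251.5992 keV

First convert energy to wavelength:
λ = hc/E, with hc ≈ 1239.842 keV·pm (i.e. 1239.842 eV·nm)

For E = 457.0 keV = 457000 eV:
λ = 1239.842 keV·pm / 457.0 keV
λ = 2.7130 pm

Calculate the Compton shift:
Δλ = λ_C(1 - cos(85°)) = 2.4263 × 0.9128
Δλ = 2.2148 pm

Final wavelength:
λ' = 2.7130 + 2.2148 = 4.9278 pm

Final energy:
E' = hc/λ' = 1239.842 / 4.9278 = 251.5992 keV

(Intermediate values are shown rounded; full precision is carried through to the final answer.)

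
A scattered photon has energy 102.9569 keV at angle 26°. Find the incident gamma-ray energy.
105.1000 keV

Convert final energy to wavelength (hc ≈ 1239.842 keV·pm):
λ' = hc/E' = 1239.842 / 102.9569 = 12.0423 pm

Calculate the Compton shift:
Δλ = λ_C(1 - cos(26°))
Δλ = 2.4263 × (1 - cos(26°))
Δλ = 0.2456 pm

Initial wavelength:
λ = λ' - Δλ = 12.0423 - 0.2456 = 11.7968 pm

Initial energy:
E = hc/λ = 1239.842 / 11.7968 = 105.1000 keV

(Intermediate values are shown rounded; full precision is carried through to the final answer.)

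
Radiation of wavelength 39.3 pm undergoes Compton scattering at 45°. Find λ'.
40.0106 pm

Using the Compton formula: λ' = λ + λ_C(1 − cos θ)

For θ = 45°, cos θ = √2/2 (exact) ≈ 0.7071, so:
1 − cos 45° = 1 − (√2/2) ≈ 0.2929

Δλ = λ_C × 0.2929 = 2.4263 × 0.2929 = 0.7106 pm

λ' = 39.3 + 0.7106 = 40.0106 pm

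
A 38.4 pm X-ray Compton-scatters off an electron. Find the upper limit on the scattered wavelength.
43.2526 pm (at θ = 180°)

The Compton shift is Δλ = λ_C(1 − cos θ).

Since cos θ ranges from −1 to 1, the factor (1 − cos θ) ranges from 0 to 2; the maximum shift occurs at θ = 180° (backscattering):
Δλ_max = 2λ_C = 2 × 2.4263 pm = 4.8526 pm

Maximum scattered wavelength:
λ'_max = λ₀ + Δλ_max = 38.4 + 4.8526 = 43.2526 pm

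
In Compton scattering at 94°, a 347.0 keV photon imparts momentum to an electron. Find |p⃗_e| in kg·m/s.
2.2070e-22 kg·m/s

The electron is initially at rest, so by conservation of momentum:
p⃗_e = p⃗₀ − p⃗'  (incident photon momentum minus scattered photon momentum)

Photon momentum magnitudes (p = h/λ = E/c):
λ₀ = hc/E₀ = 3.5730 pm → p₀ = h/λ₀ = 1.8545e-22 kg·m/s
Δλ = λ_C(1 − cos 94°) = 2.5956 pm
λ' = 6.1686 pm → p' = h/λ' = 1.0742e-22 kg·m/s

The scattered photon makes angle θ = 94° with the incident direction, so by the law of cosines:
|p⃗_e|² = p₀² + p'² − 2p₀p'cos θ
|p⃗_e|² = (1.8545e-22)² + (1.0742e-22)² − 2·1.8545e-22·1.0742e-22·cos(94°)
|p⃗_e| = 2.2070e-22 kg·m/s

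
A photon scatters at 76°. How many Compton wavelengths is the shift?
0.7581 λ_C

The Compton shift formula is:
Δλ = λ_C(1 - cos θ)

Dividing both sides by λ_C:
Δλ/λ_C = 1 - cos θ

For θ = 76°:
Δλ/λ_C = 1 - cos(76°)
Δλ/λ_C = 1 - 0.2419
Δλ/λ_C = 0.7581

This means the shift is 0.7581 × λ_C = 1.8393 pm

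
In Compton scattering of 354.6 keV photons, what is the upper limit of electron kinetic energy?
206.0994 keV

Maximum energy transfer occurs at θ = 180° (backscattering).

Initial photon: E₀ = 354.6 keV → λ₀ = 3.4965 pm

Maximum Compton shift (at 180°):
Δλ_max = 2λ_C = 2 × 2.4263 = 4.8526 pm

Final wavelength:
λ' = 3.4965 + 4.8526 = 8.3491 pm

Minimum photon energy (maximum energy to electron):
E'_min = hc/λ' = 148.5006 keV

Maximum electron kinetic energy:
K_max = E₀ - E'_min = 354.6000 - 148.5006 = 206.0994 keV

(Intermediate values are shown rounded; full precision is carried through to the final answer.)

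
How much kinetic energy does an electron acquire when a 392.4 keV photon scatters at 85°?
161.7095 keV

By energy conservation: K_e = E_initial - E_final

First find the scattered photon energy:
Initial wavelength: λ = hc/E = 3.1596 pm
Compton shift: Δλ = λ_C(1 - cos(85°)) = 2.2148 pm
Final wavelength: λ' = 3.1596 + 2.2148 = 5.3745 pm
Final photon energy: E' = hc/λ' = 230.6905 keV

Electron kinetic energy:
K_e = E - E' = 392.4000 - 230.6905 = 161.7095 keV

(Intermediate values are shown rounded; full precision is carried through to the final answer.)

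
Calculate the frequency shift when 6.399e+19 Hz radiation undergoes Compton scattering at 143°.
3.086e+19 Hz (decrease)

Convert frequency to wavelength (c = 299792458 m/s):
λ₀ = c/f₀ = 299792458/6.399e+19 = 4.6849892e-12 m = 4.6850 pm

Calculate Compton shift:
Δλ = λ_C(1 - cos(143°)) = 4.3640 pm

Final wavelength:
λ' = λ₀ + Δλ = 4.6850 + 4.3640 = 9.0490 pm

Final frequency:
f' = c/λ' = 299792458/9.0490369e-12 = 3.3129764e+19 Hz

Frequency shift (decrease):
Δf = f₀ - f' = 6.399e+19 - 3.3129764e+19 = 3.086e+19 Hz

(Intermediate values are shown rounded; full precision is carried through to the final answer.)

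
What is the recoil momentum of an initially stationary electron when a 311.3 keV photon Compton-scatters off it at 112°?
2.1717e-22 kg·m/s

The electron is initially at rest, so by conservation of momentum:
p⃗_e = p⃗₀ − p⃗'  (incident photon momentum minus scattered photon momentum)

Photon momentum magnitudes (p = h/λ = E/c):
λ₀ = hc/E₀ = 3.9828 pm → p₀ = h/λ₀ = 1.6637e-22 kg·m/s
Δλ = λ_C(1 − cos 112°) = 3.3352 pm
λ' = 7.3180 pm → p' = h/λ' = 9.0545e-23 kg·m/s

The scattered photon makes angle θ = 112° with the incident direction, so by the law of cosines:
|p⃗_e|² = p₀² + p'² − 2p₀p'cos θ
|p⃗_e|² = (1.6637e-22)² + (9.0545e-23)² − 2·1.6637e-22·9.0545e-23·cos(112°)
|p⃗_e| = 2.1717e-22 kg·m/s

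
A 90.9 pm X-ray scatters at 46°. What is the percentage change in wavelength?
0.8150%

Calculate the Compton shift:
Δλ = λ_C(1 - cos(46°))
Δλ = 2.4263 × (1 - cos(46°))
Δλ = 2.4263 × 0.3053
Δλ = 0.7409 pm

Percentage change:
(Δλ/λ₀) × 100 = (0.7409/90.9) × 100
= 0.8150%

(Intermediate values are shown rounded; full precision is carried through to the final answer.)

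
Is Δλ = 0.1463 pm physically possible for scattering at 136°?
No, inconsistent

Calculate the expected shift for θ = 136°:

Δλ_expected = λ_C(1 - cos(136°))
Δλ_expected = 2.4263 × (1 - cos(136°))
Δλ_expected = 2.4263 × 1.7193
Δλ_expected = 4.1717 pm

Given shift: 0.1463 pm
Expected shift: 4.1717 pm
Difference: 4.0253 pm

The values do not match. The given shift corresponds to θ ≈ 20.0°, not 136°.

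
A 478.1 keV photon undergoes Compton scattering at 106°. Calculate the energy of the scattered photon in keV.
217.9612 keV

First convert energy to wavelength:
λ = hc/E, with hc ≈ 1239.842 keV·pm (i.e. 1239.842 eV·nm)

For E = 478.1 keV = 478100 eV:
λ = 1239.842 keV·pm / 478.1 keV
λ = 2.5933 pm

Calculate the Compton shift:
Δλ = λ_C(1 - cos(106°)) = 2.4263 × 1.2756
Δλ = 3.0951 pm

Final wavelength:
λ' = 2.5933 + 3.0951 = 5.6884 pm

Final energy:
E' = hc/λ' = 1239.842 / 5.6884 = 217.9612 keV

(Intermediate values are shown rounded; full precision is carried through to the final answer.)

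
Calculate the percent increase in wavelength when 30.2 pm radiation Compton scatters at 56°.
3.5415%

Calculate the Compton shift:
Δλ = λ_C(1 - cos(56°))
Δλ = 2.4263 × (1 - cos(56°))
Δλ = 2.4263 × 0.4408
Δλ = 1.0695 pm

Percentage change:
(Δλ/λ₀) × 100 = (1.0695/30.2) × 100
= 3.5415%

(Intermediate values are shown rounded; full precision is carried through to the final answer.)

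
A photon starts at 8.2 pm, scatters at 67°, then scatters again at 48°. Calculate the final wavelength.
10.4811 pm

Apply Compton shift twice:

First scattering at θ₁ = 67°:
Δλ₁ = λ_C(1 - cos(67°))
Δλ₁ = 2.4263 × 0.6093
Δλ₁ = 1.4783 pm

After first scattering:
λ₁ = 8.2 + 1.4783 = 9.6783 pm

Second scattering at θ₂ = 48°:
Δλ₂ = λ_C(1 - cos(48°))
Δλ₂ = 2.4263 × 0.3309
Δλ₂ = 0.8028 pm

Final wavelength:
λ₂ = 9.6783 + 0.8028 = 10.4811 pm

Total shift: Δλ_total = 1.4783 + 0.8028 = 2.2811 pm

(Intermediate values are shown rounded; full precision is carried through to the final answer.)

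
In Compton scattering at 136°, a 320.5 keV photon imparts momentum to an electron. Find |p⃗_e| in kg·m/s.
2.3757e-22 kg·m/s

The electron is initially at rest, so by conservation of momentum:
p⃗_e = p⃗₀ − p⃗'  (incident photon momentum minus scattered photon momentum)

Photon momentum magnitudes (p = h/λ = E/c):
λ₀ = hc/E₀ = 3.8685 pm → p₀ = h/λ₀ = 1.7128e-22 kg·m/s
Δλ = λ_C(1 − cos 136°) = 4.1717 pm
λ' = 8.0401 pm → p' = h/λ' = 8.2413e-23 kg·m/s

The scattered photon makes angle θ = 136° with the incident direction, so by the law of cosines:
|p⃗_e|² = p₀² + p'² − 2p₀p'cos θ
|p⃗_e|² = (1.7128e-22)² + (8.2413e-23)² − 2·1.7128e-22·8.2413e-23·cos(136°)
|p⃗_e| = 2.3757e-22 kg·m/s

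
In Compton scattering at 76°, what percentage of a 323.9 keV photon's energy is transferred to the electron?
0.3246 (or 32.46%)

Calculate initial and final photon energies:

Initial: E₀ = 323.9 keV → λ₀ = 3.8279 pm
Compton shift: Δλ = 1.8393 pm
Final wavelength: λ' = 5.6672 pm
Final energy: E' = 218.7756 keV

Fractional energy loss:
(E₀ - E')/E₀ = (323.9000 - 218.7756)/323.9000
= 105.1244/323.9000
= 0.3246
= 32.46%

(Intermediate values are shown rounded; full precision is carried through to the final answer.)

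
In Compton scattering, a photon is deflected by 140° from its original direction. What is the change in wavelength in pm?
4.2850 pm

Using the Compton scattering formula:
Δλ = λ_C(1 - cos θ)

where λ_C = h/(m_e·c) ≈ 2.4263 pm is the Compton wavelength of an electron.

For θ = 140°:
cos(140°) = -0.7660
1 - cos(140°) = 1.7660

Δλ = 2.4263 × 1.7660
Δλ = 4.2850 pm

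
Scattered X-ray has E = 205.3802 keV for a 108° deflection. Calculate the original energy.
433.4002 keV

Convert final energy to wavelength (hc ≈ 1239.842 keV·pm):
λ' = hc/E' = 1239.842 / 205.3802 = 6.0368 pm

Calculate the Compton shift:
Δλ = λ_C(1 - cos(108°))
Δλ = 2.4263 × (1 - cos(108°))
Δλ = 3.1761 pm

Initial wavelength:
λ = λ' - Δλ = 6.0368 - 3.1761 = 2.8607 pm

Initial energy:
E = hc/λ = 1239.842 / 2.8607 = 433.4002 keV

(Intermediate values are shown rounded; full precision is carried through to the final answer.)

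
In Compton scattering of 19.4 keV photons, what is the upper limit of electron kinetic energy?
1.3691 keV

Maximum energy transfer occurs at θ = 180° (backscattering).

Initial photon: E₀ = 19.4 keV → λ₀ = 63.9094 pm

Maximum Compton shift (at 180°):
Δλ_max = 2λ_C = 2 × 2.4263 = 4.8526 pm

Final wavelength:
λ' = 63.9094 + 4.8526 = 68.7620 pm

Minimum photon energy (maximum energy to electron):
E'_min = hc/λ' = 18.0309 keV

Maximum electron kinetic energy:
K_max = E₀ - E'_min = 19.4000 - 18.0309 = 1.3691 keV

(Intermediate values are shown rounded; full precision is carried through to the final answer.)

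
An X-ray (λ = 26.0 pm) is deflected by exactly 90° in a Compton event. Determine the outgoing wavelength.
28.4263 pm

Using the Compton formula: λ' = λ + λ_C(1 − cos θ)

For θ = 90°, cos θ = 0 (exact) = 0.0000, so:
1 − cos 90° = 1 − (0) = 1.0000

Δλ = λ_C × 1.0000 = 2.4263 × 1.0000 = 2.4263 pm

λ' = 26.0 + 2.4263 = 28.4263 pm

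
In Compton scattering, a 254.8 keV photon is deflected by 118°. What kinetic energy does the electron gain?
107.7483 keV

By energy conservation: K_e = E_initial - E_final

First find the scattered photon energy:
Initial wavelength: λ = hc/E = 4.8659 pm
Compton shift: Δλ = λ_C(1 - cos(118°)) = 3.5654 pm
Final wavelength: λ' = 4.8659 + 3.5654 = 8.4313 pm
Final photon energy: E' = hc/λ' = 147.0517 keV

Electron kinetic energy:
K_e = E - E' = 254.8000 - 147.0517 = 107.7483 keV

(Intermediate values are shown rounded; full precision is carried through to the final answer.)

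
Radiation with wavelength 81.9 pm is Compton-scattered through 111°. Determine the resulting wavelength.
85.1958 pm

Using the Compton scattering formula:
λ' = λ + Δλ = λ + λ_C(1 - cos θ)

Given:
- Initial wavelength λ = 81.9 pm
- Scattering angle θ = 111°
- Compton wavelength λ_C ≈ 2.4263 pm

Calculate the shift:
Δλ = 2.4263 × (1 - cos(111°))
Δλ = 2.4263 × 1.3584
Δλ = 3.2958 pm

Final wavelength:
λ' = 81.9 + 3.2958 = 85.1958 pm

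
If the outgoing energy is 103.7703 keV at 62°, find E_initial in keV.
116.3000 keV

Convert final energy to wavelength (hc ≈ 1239.842 keV·pm):
λ' = hc/E' = 1239.842 / 103.7703 = 11.9479 pm

Calculate the Compton shift:
Δλ = λ_C(1 - cos(62°))
Δλ = 2.4263 × (1 - cos(62°))
Δλ = 1.2872 pm

Initial wavelength:
λ = λ' - Δλ = 11.9479 - 1.2872 = 10.6607 pm

Initial energy:
E = hc/λ = 1239.842 / 10.6607 = 116.3000 keV

(Intermediate values are shown rounded; full precision is carried through to the final answer.)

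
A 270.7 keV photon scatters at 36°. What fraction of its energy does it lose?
0.0919 (or 9.19%)

Calculate initial and final photon energies:

Initial: E₀ = 270.7 keV → λ₀ = 4.5801 pm
Compton shift: Δλ = 0.4634 pm
Final wavelength: λ' = 5.0435 pm
Final energy: E' = 245.8289 keV

Fractional energy loss:
(E₀ - E')/E₀ = (270.7000 - 245.8289)/270.7000
= 24.8711/270.7000
= 0.0919
= 9.19%

(Intermediate values are shown rounded; full precision is carried through to the final answer.)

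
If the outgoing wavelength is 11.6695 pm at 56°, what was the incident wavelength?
10.6000 pm

From λ' = λ + Δλ, we have λ = λ' - Δλ

First calculate the Compton shift:
Δλ = λ_C(1 - cos θ)
Δλ = 2.4263 × (1 - cos(56°))
Δλ = 2.4263 × 0.4408
Δλ = 1.0695 pm

Initial wavelength:
λ = λ' - Δλ
λ = 11.6695 - 1.0695
λ = 10.6000 pm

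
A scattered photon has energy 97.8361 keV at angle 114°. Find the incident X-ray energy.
133.9000 keV

Convert final energy to wavelength (hc ≈ 1239.842 keV·pm):
λ' = hc/E' = 1239.842 / 97.8361 = 12.6726 pm

Calculate the Compton shift:
Δλ = λ_C(1 - cos(114°))
Δλ = 2.4263 × (1 - cos(114°))
Δλ = 3.4132 pm

Initial wavelength:
λ = λ' - Δλ = 12.6726 - 3.4132 = 9.2595 pm

Initial energy:
E = hc/λ = 1239.842 / 9.2595 = 133.9000 keV

(Intermediate values are shown rounded; full precision is carried through to the final answer.)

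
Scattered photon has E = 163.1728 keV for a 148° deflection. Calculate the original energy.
398.0999 keV

Convert final energy to wavelength (hc ≈ 1239.842 keV·pm):
λ' = hc/E' = 1239.842 / 163.1728 = 7.5983 pm

Calculate the Compton shift:
Δλ = λ_C(1 - cos(148°))
Δλ = 2.4263 × (1 - cos(148°))
Δλ = 4.4839 pm

Initial wavelength:
λ = λ' - Δλ = 7.5983 - 4.4839 = 3.1144 pm

Initial energy:
E = hc/λ = 1239.842 / 3.1144 = 398.0999 keV

(Intermediate values are shown rounded; full precision is carried through to the final answer.)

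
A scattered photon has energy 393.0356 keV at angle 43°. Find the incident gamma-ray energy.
495.3999 keV

Convert final energy to wavelength (hc ≈ 1239.842 keV·pm):
λ' = hc/E' = 1239.842 / 393.0356 = 3.1545 pm

Calculate the Compton shift:
Δλ = λ_C(1 - cos(43°))
Δλ = 2.4263 × (1 - cos(43°))
Δλ = 0.6518 pm

Initial wavelength:
λ = λ' - Δλ = 3.1545 - 0.6518 = 2.5027 pm

Initial energy:
E = hc/λ = 1239.842 / 2.5027 = 495.3999 keV

(Intermediate values are shown rounded; full precision is carried through to the final answer.)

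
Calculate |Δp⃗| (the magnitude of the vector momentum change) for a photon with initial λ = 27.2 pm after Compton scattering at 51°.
2.0651e-23 kg·m/s

Photon momentum magnitude is p = h/λ.

Initial momentum:
p₀ = h/λ = 6.6261e-34/2.7200e-11 = 2.4361e-23 kg·m/s

After scattering:
λ' = λ + Δλ = 27.2 + 0.8994 = 28.0994 pm
p' = h/λ' = 6.6261e-34/2.8099e-11 = 2.3581e-23 kg·m/s

Momentum is a vector; the scattered photon's direction makes angle θ = 51° with the incident direction. The magnitude of the vector change Δp⃗ = p⃗₀ − p⃗' is found from the law of cosines:
|Δp⃗|² = p₀² + p'² − 2p₀p'cos θ
|Δp⃗|² = (2.4361e-23)² + (2.3581e-23)² − 2·2.4361e-23·2.3581e-23·cos(51°)
|Δp⃗| = 2.0651e-23 kg·m/s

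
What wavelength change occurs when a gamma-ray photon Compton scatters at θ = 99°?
2.8059 pm

Using the Compton scattering formula:
Δλ = λ_C(1 - cos θ)

where λ_C = h/(m_e·c) ≈ 2.4263 pm is the Compton wavelength of an electron.

For θ = 99°:
cos(99°) = -0.1564
1 - cos(99°) = 1.1564

Δλ = 2.4263 × 1.1564
Δλ = 2.8059 pm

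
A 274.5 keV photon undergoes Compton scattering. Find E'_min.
132.3296 keV (at θ = 180°)

The scattered photon has minimum energy when its wavelength is maximum, i.e., when the Compton shift Δλ = λ_C(1 − cos θ) is maximum. This occurs at θ = 180° (backscattering), giving Δλ_max = 2λ_C = 4.8526 pm.

Initial wavelength: λ₀ = hc/E₀ = 4.5167 pm
Maximum final wavelength: λ'_max = λ₀ + 2λ_C = 4.5167 + 4.8526 = 9.3693 pm
Minimum final energy: E'_min = hc/λ'_max = 132.3296 keV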